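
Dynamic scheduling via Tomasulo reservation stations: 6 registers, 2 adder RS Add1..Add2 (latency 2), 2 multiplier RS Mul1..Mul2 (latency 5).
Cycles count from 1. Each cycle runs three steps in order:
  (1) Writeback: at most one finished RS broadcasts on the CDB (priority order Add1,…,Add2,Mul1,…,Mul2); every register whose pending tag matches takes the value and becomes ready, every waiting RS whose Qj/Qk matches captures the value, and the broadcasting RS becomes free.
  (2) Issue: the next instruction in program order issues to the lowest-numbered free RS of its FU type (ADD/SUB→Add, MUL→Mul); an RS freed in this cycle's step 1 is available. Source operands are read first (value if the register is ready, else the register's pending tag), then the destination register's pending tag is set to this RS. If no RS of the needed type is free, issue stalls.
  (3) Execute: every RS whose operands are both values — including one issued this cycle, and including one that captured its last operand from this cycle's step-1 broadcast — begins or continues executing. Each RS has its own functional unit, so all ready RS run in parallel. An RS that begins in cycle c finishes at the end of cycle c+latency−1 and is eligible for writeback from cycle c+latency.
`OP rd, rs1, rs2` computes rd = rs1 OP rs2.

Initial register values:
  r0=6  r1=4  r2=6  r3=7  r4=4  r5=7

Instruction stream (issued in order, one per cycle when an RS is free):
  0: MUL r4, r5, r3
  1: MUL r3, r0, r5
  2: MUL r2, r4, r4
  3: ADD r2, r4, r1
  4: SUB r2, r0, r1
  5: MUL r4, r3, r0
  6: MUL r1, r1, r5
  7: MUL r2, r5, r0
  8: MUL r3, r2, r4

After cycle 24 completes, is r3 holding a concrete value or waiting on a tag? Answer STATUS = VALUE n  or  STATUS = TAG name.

cycle 1: issue MUL r4<-Mul1 // r0:6,r1:4,r2:6,r3:7,r4:Mul1,r5:7
cycle 2: issue MUL r3<-Mul2 // r0:6,r1:4,r2:6,r3:Mul2,r4:Mul1,r5:7
cycle 3: stall // r0:6,r1:4,r2:6,r3:Mul2,r4:Mul1,r5:7
cycle 4: stall // r0:6,r1:4,r2:6,r3:Mul2,r4:Mul1,r5:7
cycle 5: stall // r0:6,r1:4,r2:6,r3:Mul2,r4:Mul1,r5:7
cycle 6: CDB Mul1=49; issue MUL r2<-Mul1 // r0:6,r1:4,r2:Mul1,r3:Mul2,r4:49,r5:7
cycle 7: CDB Mul2=42; issue ADD r2<-Add1 // r0:6,r1:4,r2:Add1,r3:42,r4:49,r5:7
cycle 8: issue SUB r2<-Add2 // r0:6,r1:4,r2:Add2,r3:42,r4:49,r5:7
cycle 9: CDB Add1=53; issue MUL r4<-Mul2 // r0:6,r1:4,r2:Add2,r3:42,r4:Mul2,r5:7
cycle 10: CDB Add2=2; stall // r0:6,r1:4,r2:2,r3:42,r4:Mul2,r5:7
cycle 11: CDB Mul1=2401; issue MUL r1<-Mul1 // r0:6,r1:Mul1,r2:2,r3:42,r4:Mul2,r5:7
cycle 12: stall // r0:6,r1:Mul1,r2:2,r3:42,r4:Mul2,r5:7
cycle 13: stall // r0:6,r1:Mul1,r2:2,r3:42,r4:Mul2,r5:7
cycle 14: CDB Mul2=252; issue MUL r2<-Mul2 // r0:6,r1:Mul1,r2:Mul2,r3:42,r4:252,r5:7
cycle 15: stall // r0:6,r1:Mul1,r2:Mul2,r3:42,r4:252,r5:7
cycle 16: CDB Mul1=28; issue MUL r3<-Mul1 // r0:6,r1:28,r2:Mul2,r3:Mul1,r4:252,r5:7
cycle 17: - // r0:6,r1:28,r2:Mul2,r3:Mul1,r4:252,r5:7
cycle 18: - // r0:6,r1:28,r2:Mul2,r3:Mul1,r4:252,r5:7
cycle 19: CDB Mul2=42 // r0:6,r1:28,r2:42,r3:Mul1,r4:252,r5:7
cycle 20: - // r0:6,r1:28,r2:42,r3:Mul1,r4:252,r5:7
cycle 21: - // r0:6,r1:28,r2:42,r3:Mul1,r4:252,r5:7
cycle 22: - // r0:6,r1:28,r2:42,r3:Mul1,r4:252,r5:7
cycle 23: - // r0:6,r1:28,r2:42,r3:Mul1,r4:252,r5:7
cycle 24: CDB Mul1=10584 // r0:6,r1:28,r2:42,r3:10584,r4:252,r5:7

STATUS = VALUE 10584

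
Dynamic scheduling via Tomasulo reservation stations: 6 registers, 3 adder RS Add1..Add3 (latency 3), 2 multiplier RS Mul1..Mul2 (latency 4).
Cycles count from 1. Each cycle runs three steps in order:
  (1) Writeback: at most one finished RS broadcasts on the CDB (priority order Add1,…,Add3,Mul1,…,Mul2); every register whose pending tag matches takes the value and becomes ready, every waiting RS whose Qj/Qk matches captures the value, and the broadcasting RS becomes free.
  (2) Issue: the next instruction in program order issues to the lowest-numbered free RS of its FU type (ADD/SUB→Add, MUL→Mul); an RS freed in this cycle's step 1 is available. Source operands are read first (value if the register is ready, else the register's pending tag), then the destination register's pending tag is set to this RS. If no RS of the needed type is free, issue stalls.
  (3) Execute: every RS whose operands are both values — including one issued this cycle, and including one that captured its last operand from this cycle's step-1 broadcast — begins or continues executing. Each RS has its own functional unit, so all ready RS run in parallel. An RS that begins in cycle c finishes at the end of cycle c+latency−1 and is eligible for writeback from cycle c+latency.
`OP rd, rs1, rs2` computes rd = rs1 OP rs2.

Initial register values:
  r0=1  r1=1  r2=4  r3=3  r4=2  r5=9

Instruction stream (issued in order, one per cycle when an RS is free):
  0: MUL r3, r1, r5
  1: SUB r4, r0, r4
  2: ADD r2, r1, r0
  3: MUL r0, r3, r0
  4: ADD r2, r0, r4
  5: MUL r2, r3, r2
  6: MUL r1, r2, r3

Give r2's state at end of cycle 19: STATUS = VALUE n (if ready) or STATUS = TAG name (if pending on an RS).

cycle 1: issue MUL r3<-Mul1 // r0:1,r1:1,r2:4,r3:Mul1,r4:2,r5:9
cycle 2: issue SUB r4<-Add1 // r0:1,r1:1,r2:4,r3:Mul1,r4:Add1,r5:9
cycle 3: issue ADD r2<-Add2 // r0:1,r1:1,r2:Add2,r3:Mul1,r4:Add1,r5:9
cycle 4: issue MUL r0<-Mul2 // r0:Mul2,r1:1,r2:Add2,r3:Mul1,r4:Add1,r5:9
cycle 5: CDB Add1=-1; issue ADD r2<-Add1 // r0:Mul2,r1:1,r2:Add1,r3:Mul1,r4:-1,r5:9
cycle 6: CDB Add2=2; stall // r0:Mul2,r1:1,r2:Add1,r3:Mul1,r4:-1,r5:9
cycle 7: CDB Mul1=9; issue MUL r2<-Mul1 // r0:Mul2,r1:1,r2:Mul1,r3:9,r4:-1,r5:9
cycle 8: stall // r0:Mul2,r1:1,r2:Mul1,r3:9,r4:-1,r5:9
cycle 9: stall // r0:Mul2,r1:1,r2:Mul1,r3:9,r4:-1,r5:9
cycle 10: stall // r0:Mul2,r1:1,r2:Mul1,r3:9,r4:-1,r5:9
cycle 11: CDB Mul2=9; issue MUL r1<-Mul2 // r0:9,r1:Mul2,r2:Mul1,r3:9,r4:-1,r5:9
cycle 12: - // r0:9,r1:Mul2,r2:Mul1,r3:9,r4:-1,r5:9
cycle 13: - // r0:9,r1:Mul2,r2:Mul1,r3:9,r4:-1,r5:9
cycle 14: CDB Add1=8 // r0:9,r1:Mul2,r2:Mul1,r3:9,r4:-1,r5:9
cycle 15: - // r0:9,r1:Mul2,r2:Mul1,r3:9,r4:-1,r5:9
cycle 16: - // r0:9,r1:Mul2,r2:Mul1,r3:9,r4:-1,r5:9
cycle 17: - // r0:9,r1:Mul2,r2:Mul1,r3:9,r4:-1,r5:9
cycle 18: CDB Mul1=72 // r0:9,r1:Mul2,r2:72,r3:9,r4:-1,r5:9
cycle 19: - // r0:9,r1:Mul2,r2:72,r3:9,r4:-1,r5:9

STATUS = VALUE 72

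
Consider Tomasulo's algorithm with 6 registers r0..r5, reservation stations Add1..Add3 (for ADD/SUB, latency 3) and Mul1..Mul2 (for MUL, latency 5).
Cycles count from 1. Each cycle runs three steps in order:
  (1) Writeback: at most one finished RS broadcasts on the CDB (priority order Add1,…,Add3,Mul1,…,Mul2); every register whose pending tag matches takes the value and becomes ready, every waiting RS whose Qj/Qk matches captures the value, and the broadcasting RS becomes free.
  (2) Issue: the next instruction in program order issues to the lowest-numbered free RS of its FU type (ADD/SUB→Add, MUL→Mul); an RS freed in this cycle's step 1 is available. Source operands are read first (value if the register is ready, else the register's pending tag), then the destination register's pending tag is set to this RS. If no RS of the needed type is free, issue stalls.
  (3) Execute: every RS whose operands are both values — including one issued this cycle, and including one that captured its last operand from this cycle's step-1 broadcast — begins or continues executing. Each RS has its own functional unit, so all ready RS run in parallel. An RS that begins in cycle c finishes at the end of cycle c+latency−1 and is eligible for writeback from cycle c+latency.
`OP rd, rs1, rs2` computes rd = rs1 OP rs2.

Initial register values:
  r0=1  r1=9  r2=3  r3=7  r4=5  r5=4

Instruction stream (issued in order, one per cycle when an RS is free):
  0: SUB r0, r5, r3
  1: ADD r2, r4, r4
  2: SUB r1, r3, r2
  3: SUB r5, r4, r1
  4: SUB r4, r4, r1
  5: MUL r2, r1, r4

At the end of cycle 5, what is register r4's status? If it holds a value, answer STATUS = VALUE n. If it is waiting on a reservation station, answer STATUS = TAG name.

  c1: issue SUB r0<-Add1  regs: r0:Add1,r1:9,r2:3,r3:7,r4:5,r5:4
  c2: issue ADD r2<-Add2  regs: r0:Add1,r1:9,r2:Add2,r3:7,r4:5,r5:4
  c3: issue SUB r1<-Add3  regs: r0:Add1,r1:Add3,r2:Add2,r3:7,r4:5,r5:4
  c4: CDB Add1=-3; issue SUB r5<-Add1  regs: r0:-3,r1:Add3,r2:Add2,r3:7,r4:5,r5:Add1
  c5: CDB Add2=10; issue SUB r4<-Add2  regs: r0:-3,r1:Add3,r2:10,r3:7,r4:Add2,r5:Add1

STATUS = TAG Add2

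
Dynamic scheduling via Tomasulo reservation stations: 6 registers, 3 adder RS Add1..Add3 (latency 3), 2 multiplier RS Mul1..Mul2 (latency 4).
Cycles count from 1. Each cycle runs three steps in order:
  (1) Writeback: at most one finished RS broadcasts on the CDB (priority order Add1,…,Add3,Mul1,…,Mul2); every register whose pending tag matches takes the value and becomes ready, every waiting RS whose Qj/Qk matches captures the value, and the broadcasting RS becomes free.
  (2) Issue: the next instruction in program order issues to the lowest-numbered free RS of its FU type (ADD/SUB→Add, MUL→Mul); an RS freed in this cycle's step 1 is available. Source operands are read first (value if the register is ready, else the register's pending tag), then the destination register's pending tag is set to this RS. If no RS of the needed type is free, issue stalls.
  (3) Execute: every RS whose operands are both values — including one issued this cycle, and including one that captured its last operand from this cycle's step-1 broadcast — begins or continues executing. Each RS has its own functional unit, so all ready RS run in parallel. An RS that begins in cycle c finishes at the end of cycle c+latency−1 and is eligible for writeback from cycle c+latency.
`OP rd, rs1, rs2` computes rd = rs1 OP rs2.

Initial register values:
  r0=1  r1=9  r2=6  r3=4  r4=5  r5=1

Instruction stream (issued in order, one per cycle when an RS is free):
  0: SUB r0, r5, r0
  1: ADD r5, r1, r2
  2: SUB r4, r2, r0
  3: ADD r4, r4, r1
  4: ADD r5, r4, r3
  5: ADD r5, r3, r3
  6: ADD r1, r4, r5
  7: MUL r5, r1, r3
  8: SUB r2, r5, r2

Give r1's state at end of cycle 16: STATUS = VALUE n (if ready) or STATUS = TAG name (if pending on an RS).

STATUS = VALUE 23

  c1: issue SUB r0<-Add1  regs: r0:Add1,r1:9,r2:6,r3:4,r4:5,r5:1
  c2: issue ADD r5<-Add2  regs: r0:Add1,r1:9,r2:6,r3:4,r4:5,r5:Add2
  c3: issue SUB r4<-Add3  regs: r0:Add1,r1:9,r2:6,r3:4,r4:Add3,r5:Add2
  c4: CDB Add1=0; issue ADD r4<-Add1  regs: r0:0,r1:9,r2:6,r3:4,r4:Add1,r5:Add2
  c5: CDB Add2=15; issue ADD r5<-Add2  regs: r0:0,r1:9,r2:6,r3:4,r4:Add1,r5:Add2
  c6: stall  regs: r0:0,r1:9,r2:6,r3:4,r4:Add1,r5:Add2
  c7: CDB Add3=6; issue ADD r5<-Add3  regs: r0:0,r1:9,r2:6,r3:4,r4:Add1,r5:Add3
  c8: stall  regs: r0:0,r1:9,r2:6,r3:4,r4:Add1,r5:Add3
  c9: stall  regs: r0:0,r1:9,r2:6,r3:4,r4:Add1,r5:Add3
  c10: CDB Add1=15; issue ADD r1<-Add1  regs: r0:0,r1:Add1,r2:6,r3:4,r4:15,r5:Add3
  c11: CDB Add3=8; issue MUL r5<-Mul1  regs: r0:0,r1:Add1,r2:6,r3:4,r4:15,r5:Mul1
  c12: issue SUB r2<-Add3  regs: r0:0,r1:Add1,r2:Add3,r3:4,r4:15,r5:Mul1
  c13: CDB Add2=19  regs: r0:0,r1:Add1,r2:Add3,r3:4,r4:15,r5:Mul1
  c14: CDB Add1=23  regs: r0:0,r1:23,r2:Add3,r3:4,r4:15,r5:Mul1
  c15: -  regs: r0:0,r1:23,r2:Add3,r3:4,r4:15,r5:Mul1
  c16: -  regs: r0:0,r1:23,r2:Add3,r3:4,r4:15,r5:Mul1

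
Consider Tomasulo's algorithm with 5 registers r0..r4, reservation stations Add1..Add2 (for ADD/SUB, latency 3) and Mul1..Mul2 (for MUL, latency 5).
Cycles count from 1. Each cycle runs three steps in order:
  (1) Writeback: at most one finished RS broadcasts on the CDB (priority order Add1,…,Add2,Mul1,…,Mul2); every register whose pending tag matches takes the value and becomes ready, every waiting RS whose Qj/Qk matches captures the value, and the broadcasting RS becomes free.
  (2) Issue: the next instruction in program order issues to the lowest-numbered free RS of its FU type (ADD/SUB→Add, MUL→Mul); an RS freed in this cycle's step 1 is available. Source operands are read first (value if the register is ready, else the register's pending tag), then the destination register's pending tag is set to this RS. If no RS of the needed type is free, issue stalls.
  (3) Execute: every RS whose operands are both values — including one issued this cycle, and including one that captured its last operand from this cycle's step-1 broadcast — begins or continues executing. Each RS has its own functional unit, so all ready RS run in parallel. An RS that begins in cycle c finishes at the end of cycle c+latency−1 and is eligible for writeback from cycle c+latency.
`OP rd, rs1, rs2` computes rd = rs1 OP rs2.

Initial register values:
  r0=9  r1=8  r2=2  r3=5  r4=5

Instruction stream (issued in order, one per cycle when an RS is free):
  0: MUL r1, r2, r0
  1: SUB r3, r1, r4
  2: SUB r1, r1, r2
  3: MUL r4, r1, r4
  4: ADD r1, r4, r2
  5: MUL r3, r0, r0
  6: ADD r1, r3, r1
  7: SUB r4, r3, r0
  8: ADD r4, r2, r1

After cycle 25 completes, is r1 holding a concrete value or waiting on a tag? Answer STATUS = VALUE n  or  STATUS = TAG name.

c1: issue MUL r1<-Mul1 | r0:9,r1:Mul1,r2:2,r3:5,r4:5
c2: issue SUB r3<-Add1 | r0:9,r1:Mul1,r2:2,r3:Add1,r4:5
c3: issue SUB r1<-Add2 | r0:9,r1:Add2,r2:2,r3:Add1,r4:5
c4: issue MUL r4<-Mul2 | r0:9,r1:Add2,r2:2,r3:Add1,r4:Mul2
c5: stall | r0:9,r1:Add2,r2:2,r3:Add1,r4:Mul2
c6: CDB Mul1=18; stall | r0:9,r1:Add2,r2:2,r3:Add1,r4:Mul2
c7: stall | r0:9,r1:Add2,r2:2,r3:Add1,r4:Mul2
c8: stall | r0:9,r1:Add2,r2:2,r3:Add1,r4:Mul2
c9: CDB Add1=13; issue ADD r1<-Add1 | r0:9,r1:Add1,r2:2,r3:13,r4:Mul2
c10: CDB Add2=16; issue MUL r3<-Mul1 | r0:9,r1:Add1,r2:2,r3:Mul1,r4:Mul2
c11: issue ADD r1<-Add2 | r0:9,r1:Add2,r2:2,r3:Mul1,r4:Mul2
c12: stall | r0:9,r1:Add2,r2:2,r3:Mul1,r4:Mul2
c13: stall | r0:9,r1:Add2,r2:2,r3:Mul1,r4:Mul2
c14: stall | r0:9,r1:Add2,r2:2,r3:Mul1,r4:Mul2
c15: CDB Mul1=81; stall | r0:9,r1:Add2,r2:2,r3:81,r4:Mul2
c16: CDB Mul2=80; stall | r0:9,r1:Add2,r2:2,r3:81,r4:80
c17: stall | r0:9,r1:Add2,r2:2,r3:81,r4:80
c18: stall | r0:9,r1:Add2,r2:2,r3:81,r4:80
c19: CDB Add1=82; issue SUB r4<-Add1 | r0:9,r1:Add2,r2:2,r3:81,r4:Add1
c20: stall | r0:9,r1:Add2,r2:2,r3:81,r4:Add1
c21: stall | r0:9,r1:Add2,r2:2,r3:81,r4:Add1
c22: CDB Add1=72; issue ADD r4<-Add1 | r0:9,r1:Add2,r2:2,r3:81,r4:Add1
c23: CDB Add2=163 | r0:9,r1:163,r2:2,r3:81,r4:Add1
c24: - | r0:9,r1:163,r2:2,r3:81,r4:Add1
c25: - | r0:9,r1:163,r2:2,r3:81,r4:Add1

STATUS = VALUE 163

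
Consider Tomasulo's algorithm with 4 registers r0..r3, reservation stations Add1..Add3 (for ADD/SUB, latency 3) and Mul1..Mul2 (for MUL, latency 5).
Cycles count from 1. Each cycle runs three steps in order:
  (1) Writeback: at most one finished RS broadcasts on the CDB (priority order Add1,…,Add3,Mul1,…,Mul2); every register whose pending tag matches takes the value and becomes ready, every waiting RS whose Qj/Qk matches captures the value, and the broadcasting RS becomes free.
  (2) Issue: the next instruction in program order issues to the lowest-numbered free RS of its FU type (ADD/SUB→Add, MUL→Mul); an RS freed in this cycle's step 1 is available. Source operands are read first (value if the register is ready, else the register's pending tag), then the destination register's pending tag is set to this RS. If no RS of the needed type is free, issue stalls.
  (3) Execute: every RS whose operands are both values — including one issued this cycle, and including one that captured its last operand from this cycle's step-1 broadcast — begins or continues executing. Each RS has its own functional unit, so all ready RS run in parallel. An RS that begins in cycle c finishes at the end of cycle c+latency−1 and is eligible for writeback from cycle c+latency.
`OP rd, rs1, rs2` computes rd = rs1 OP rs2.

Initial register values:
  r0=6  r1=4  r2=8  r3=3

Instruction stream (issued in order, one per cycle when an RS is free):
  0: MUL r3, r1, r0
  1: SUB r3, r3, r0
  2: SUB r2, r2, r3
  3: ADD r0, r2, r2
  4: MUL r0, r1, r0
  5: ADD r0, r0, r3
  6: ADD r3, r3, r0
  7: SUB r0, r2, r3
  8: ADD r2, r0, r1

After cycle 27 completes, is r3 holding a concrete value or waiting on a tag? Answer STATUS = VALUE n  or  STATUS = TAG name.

STATUS = VALUE -44

  c1: issue MUL r3<-Mul1  regs: r0:6,r1:4,r2:8,r3:Mul1
  c2: issue SUB r3<-Add1  regs: r0:6,r1:4,r2:8,r3:Add1
  c3: issue SUB r2<-Add2  regs: r0:6,r1:4,r2:Add2,r3:Add1
  c4: issue ADD r0<-Add3  regs: r0:Add3,r1:4,r2:Add2,r3:Add1
  c5: issue MUL r0<-Mul2  regs: r0:Mul2,r1:4,r2:Add2,r3:Add1
  c6: CDB Mul1=24; stall  regs: r0:Mul2,r1:4,r2:Add2,r3:Add1
  c7: stall  regs: r0:Mul2,r1:4,r2:Add2,r3:Add1
  c8: stall  regs: r0:Mul2,r1:4,r2:Add2,r3:Add1
  c9: CDB Add1=18; issue ADD r0<-Add1  regs: r0:Add1,r1:4,r2:Add2,r3:18
  c10: stall  regs: r0:Add1,r1:4,r2:Add2,r3:18
  c11: stall  regs: r0:Add1,r1:4,r2:Add2,r3:18
  c12: CDB Add2=-10; issue ADD r3<-Add2  regs: r0:Add1,r1:4,r2:-10,r3:Add2
  c13: stall  regs: r0:Add1,r1:4,r2:-10,r3:Add2
  c14: stall  regs: r0:Add1,r1:4,r2:-10,r3:Add2
  c15: CDB Add3=-20; issue SUB r0<-Add3  regs: r0:Add3,r1:4,r2:-10,r3:Add2
  c16: stall  regs: r0:Add3,r1:4,r2:-10,r3:Add2
  c17: stall  regs: r0:Add3,r1:4,r2:-10,r3:Add2
  c18: stall  regs: r0:Add3,r1:4,r2:-10,r3:Add2
  c19: stall  regs: r0:Add3,r1:4,r2:-10,r3:Add2
  c20: CDB Mul2=-80; stall  regs: r0:Add3,r1:4,r2:-10,r3:Add2
  c21: stall  regs: r0:Add3,r1:4,r2:-10,r3:Add2
  c22: stall  regs: r0:Add3,r1:4,r2:-10,r3:Add2
  c23: CDB Add1=-62; issue ADD r2<-Add1  regs: r0:Add3,r1:4,r2:Add1,r3:Add2
  c24: -  regs: r0:Add3,r1:4,r2:Add1,r3:Add2
  c25: -  regs: r0:Add3,r1:4,r2:Add1,r3:Add2
  c26: CDB Add2=-44  regs: r0:Add3,r1:4,r2:Add1,r3:-44
  c27: -  regs: r0:Add3,r1:4,r2:Add1,r3:-44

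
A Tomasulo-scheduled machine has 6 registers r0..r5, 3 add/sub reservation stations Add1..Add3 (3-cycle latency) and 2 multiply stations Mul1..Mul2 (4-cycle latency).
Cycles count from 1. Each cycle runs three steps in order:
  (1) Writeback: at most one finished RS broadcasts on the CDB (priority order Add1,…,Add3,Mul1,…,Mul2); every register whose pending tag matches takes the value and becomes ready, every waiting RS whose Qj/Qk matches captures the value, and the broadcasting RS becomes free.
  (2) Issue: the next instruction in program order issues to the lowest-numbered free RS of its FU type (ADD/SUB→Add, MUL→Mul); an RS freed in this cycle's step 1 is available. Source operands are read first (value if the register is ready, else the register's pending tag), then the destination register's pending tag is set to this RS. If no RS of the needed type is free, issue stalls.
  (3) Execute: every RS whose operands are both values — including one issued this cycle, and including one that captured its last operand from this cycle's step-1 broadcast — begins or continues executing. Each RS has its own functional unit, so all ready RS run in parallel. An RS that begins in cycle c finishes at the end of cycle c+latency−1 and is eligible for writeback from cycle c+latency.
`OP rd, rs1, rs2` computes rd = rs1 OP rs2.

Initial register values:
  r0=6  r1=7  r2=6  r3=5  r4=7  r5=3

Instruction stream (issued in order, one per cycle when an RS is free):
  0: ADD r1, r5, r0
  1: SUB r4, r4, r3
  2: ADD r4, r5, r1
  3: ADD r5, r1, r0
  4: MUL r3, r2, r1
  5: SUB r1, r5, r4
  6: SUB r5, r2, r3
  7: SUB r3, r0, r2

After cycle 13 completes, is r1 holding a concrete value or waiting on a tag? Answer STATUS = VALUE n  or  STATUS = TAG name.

  c1: issue ADD r1<-Add1  regs: r0:6,r1:Add1,r2:6,r3:5,r4:7,r5:3
  c2: issue SUB r4<-Add2  regs: r0:6,r1:Add1,r2:6,r3:5,r4:Add2,r5:3
  c3: issue ADD r4<-Add3  regs: r0:6,r1:Add1,r2:6,r3:5,r4:Add3,r5:3
  c4: CDB Add1=9; issue ADD r5<-Add1  regs: r0:6,r1:9,r2:6,r3:5,r4:Add3,r5:Add1
  c5: CDB Add2=2; issue MUL r3<-Mul1  regs: r0:6,r1:9,r2:6,r3:Mul1,r4:Add3,r5:Add1
  c6: issue SUB r1<-Add2  regs: r0:6,r1:Add2,r2:6,r3:Mul1,r4:Add3,r5:Add1
  c7: CDB Add1=15; issue SUB r5<-Add1  regs: r0:6,r1:Add2,r2:6,r3:Mul1,r4:Add3,r5:Add1
  c8: CDB Add3=12; issue SUB r3<-Add3  regs: r0:6,r1:Add2,r2:6,r3:Add3,r4:12,r5:Add1
  c9: CDB Mul1=54  regs: r0:6,r1:Add2,r2:6,r3:Add3,r4:12,r5:Add1
  c10: -  regs: r0:6,r1:Add2,r2:6,r3:Add3,r4:12,r5:Add1
  c11: CDB Add2=3  regs: r0:6,r1:3,r2:6,r3:Add3,r4:12,r5:Add1
  c12: CDB Add1=-48  regs: r0:6,r1:3,r2:6,r3:Add3,r4:12,r5:-48
  c13: CDB Add3=0  regs: r0:6,r1:3,r2:6,r3:0,r4:12,r5:-48

STATUS = VALUE 3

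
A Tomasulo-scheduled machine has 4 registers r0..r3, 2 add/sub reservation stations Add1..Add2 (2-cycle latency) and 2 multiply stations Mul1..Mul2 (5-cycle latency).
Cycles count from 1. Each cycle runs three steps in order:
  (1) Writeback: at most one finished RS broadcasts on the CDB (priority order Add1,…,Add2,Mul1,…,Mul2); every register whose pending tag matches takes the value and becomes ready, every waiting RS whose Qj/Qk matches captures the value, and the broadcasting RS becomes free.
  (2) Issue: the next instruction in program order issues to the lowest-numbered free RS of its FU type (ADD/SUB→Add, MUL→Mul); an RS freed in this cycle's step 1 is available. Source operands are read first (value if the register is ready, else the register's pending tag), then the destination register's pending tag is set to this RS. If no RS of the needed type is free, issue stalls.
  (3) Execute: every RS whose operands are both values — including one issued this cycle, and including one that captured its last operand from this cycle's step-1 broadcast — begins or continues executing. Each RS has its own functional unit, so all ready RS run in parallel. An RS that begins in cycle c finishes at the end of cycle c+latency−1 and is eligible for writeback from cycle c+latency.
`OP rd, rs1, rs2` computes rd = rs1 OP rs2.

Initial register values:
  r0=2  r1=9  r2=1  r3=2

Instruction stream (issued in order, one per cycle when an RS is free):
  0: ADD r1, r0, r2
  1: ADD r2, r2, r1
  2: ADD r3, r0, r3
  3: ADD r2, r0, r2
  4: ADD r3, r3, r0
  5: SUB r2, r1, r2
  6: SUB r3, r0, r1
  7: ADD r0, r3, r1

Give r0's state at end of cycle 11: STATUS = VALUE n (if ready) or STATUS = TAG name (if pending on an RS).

cycle 1: issue ADD r1<-Add1 // r0:2,r1:Add1,r2:1,r3:2
cycle 2: issue ADD r2<-Add2 // r0:2,r1:Add1,r2:Add2,r3:2
cycle 3: CDB Add1=3; issue ADD r3<-Add1 // r0:2,r1:3,r2:Add2,r3:Add1
cycle 4: stall // r0:2,r1:3,r2:Add2,r3:Add1
cycle 5: CDB Add1=4; issue ADD r2<-Add1 // r0:2,r1:3,r2:Add1,r3:4
cycle 6: CDB Add2=4; issue ADD r3<-Add2 // r0:2,r1:3,r2:Add1,r3:Add2
cycle 7: stall // r0:2,r1:3,r2:Add1,r3:Add2
cycle 8: CDB Add1=6; issue SUB r2<-Add1 // r0:2,r1:3,r2:Add1,r3:Add2
cycle 9: CDB Add2=6; issue SUB r3<-Add2 // r0:2,r1:3,r2:Add1,r3:Add2
cycle 10: CDB Add1=-3; issue ADD r0<-Add1 // r0:Add1,r1:3,r2:-3,r3:Add2
cycle 11: CDB Add2=-1 // r0:Add1,r1:3,r2:-3,r3:-1

STATUS = TAG Add1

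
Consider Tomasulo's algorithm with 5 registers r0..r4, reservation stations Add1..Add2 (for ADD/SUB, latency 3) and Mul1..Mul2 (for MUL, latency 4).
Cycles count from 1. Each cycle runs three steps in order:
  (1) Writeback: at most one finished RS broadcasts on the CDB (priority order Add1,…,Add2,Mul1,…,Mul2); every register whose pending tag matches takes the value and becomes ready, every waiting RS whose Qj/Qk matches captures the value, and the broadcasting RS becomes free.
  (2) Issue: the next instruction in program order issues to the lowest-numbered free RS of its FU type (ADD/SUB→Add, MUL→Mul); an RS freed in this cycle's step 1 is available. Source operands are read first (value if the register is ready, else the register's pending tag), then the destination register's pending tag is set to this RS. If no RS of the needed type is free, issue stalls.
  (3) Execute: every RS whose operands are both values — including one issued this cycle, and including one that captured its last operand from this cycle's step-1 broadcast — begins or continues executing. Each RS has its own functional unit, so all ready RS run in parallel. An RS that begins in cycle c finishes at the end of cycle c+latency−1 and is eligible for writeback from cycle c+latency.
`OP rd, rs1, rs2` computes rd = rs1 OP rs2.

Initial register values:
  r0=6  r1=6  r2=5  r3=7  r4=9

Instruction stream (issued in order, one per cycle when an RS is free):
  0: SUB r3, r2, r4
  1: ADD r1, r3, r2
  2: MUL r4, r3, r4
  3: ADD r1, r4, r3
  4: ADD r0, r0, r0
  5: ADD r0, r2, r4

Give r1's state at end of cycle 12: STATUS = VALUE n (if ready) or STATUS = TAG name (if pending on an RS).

STATUS = VALUE -40

  c1: issue SUB r3<-Add1  regs: r0:6,r1:6,r2:5,r3:Add1,r4:9
  c2: issue ADD r1<-Add2  regs: r0:6,r1:Add2,r2:5,r3:Add1,r4:9
  c3: issue MUL r4<-Mul1  regs: r0:6,r1:Add2,r2:5,r3:Add1,r4:Mul1
  c4: CDB Add1=-4; issue ADD r1<-Add1  regs: r0:6,r1:Add1,r2:5,r3:-4,r4:Mul1
  c5: stall  regs: r0:6,r1:Add1,r2:5,r3:-4,r4:Mul1
  c6: stall  regs: r0:6,r1:Add1,r2:5,r3:-4,r4:Mul1
  c7: CDB Add2=1; issue ADD r0<-Add2  regs: r0:Add2,r1:Add1,r2:5,r3:-4,r4:Mul1
  c8: CDB Mul1=-36; stall  regs: r0:Add2,r1:Add1,r2:5,r3:-4,r4:-36
  c9: stall  regs: r0:Add2,r1:Add1,r2:5,r3:-4,r4:-36
  c10: CDB Add2=12; issue ADD r0<-Add2  regs: r0:Add2,r1:Add1,r2:5,r3:-4,r4:-36
  c11: CDB Add1=-40  regs: r0:Add2,r1:-40,r2:5,r3:-4,r4:-36
  c12: -  regs: r0:Add2,r1:-40,r2:5,r3:-4,r4:-36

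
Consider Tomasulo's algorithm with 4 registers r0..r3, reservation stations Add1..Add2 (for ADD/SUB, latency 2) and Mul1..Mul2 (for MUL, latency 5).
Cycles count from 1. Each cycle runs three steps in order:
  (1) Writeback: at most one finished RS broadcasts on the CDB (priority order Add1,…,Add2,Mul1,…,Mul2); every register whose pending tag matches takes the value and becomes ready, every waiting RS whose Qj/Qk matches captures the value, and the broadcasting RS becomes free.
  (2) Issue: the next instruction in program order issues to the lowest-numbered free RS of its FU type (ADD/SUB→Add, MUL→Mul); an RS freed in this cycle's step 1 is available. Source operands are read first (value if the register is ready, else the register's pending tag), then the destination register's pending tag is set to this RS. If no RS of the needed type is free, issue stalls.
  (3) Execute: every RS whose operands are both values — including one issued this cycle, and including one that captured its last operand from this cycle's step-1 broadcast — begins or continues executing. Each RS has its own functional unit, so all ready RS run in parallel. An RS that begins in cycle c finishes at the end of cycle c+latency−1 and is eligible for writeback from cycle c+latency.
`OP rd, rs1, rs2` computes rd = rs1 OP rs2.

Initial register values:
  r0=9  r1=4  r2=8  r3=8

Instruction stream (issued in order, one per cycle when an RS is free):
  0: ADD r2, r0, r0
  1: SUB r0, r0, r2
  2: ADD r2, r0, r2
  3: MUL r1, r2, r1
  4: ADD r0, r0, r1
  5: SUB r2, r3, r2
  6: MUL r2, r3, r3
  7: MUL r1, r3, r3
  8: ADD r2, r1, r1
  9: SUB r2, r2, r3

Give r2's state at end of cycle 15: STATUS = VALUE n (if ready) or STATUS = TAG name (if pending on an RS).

STATUS = TAG Add2

c1: issue ADD r2<-Add1 | r0:9,r1:4,r2:Add1,r3:8
c2: issue SUB r0<-Add2 | r0:Add2,r1:4,r2:Add1,r3:8
c3: CDB Add1=18; issue ADD r2<-Add1 | r0:Add2,r1:4,r2:Add1,r3:8
c4: issue MUL r1<-Mul1 | r0:Add2,r1:Mul1,r2:Add1,r3:8
c5: CDB Add2=-9; issue ADD r0<-Add2 | r0:Add2,r1:Mul1,r2:Add1,r3:8
c6: stall | r0:Add2,r1:Mul1,r2:Add1,r3:8
c7: CDB Add1=9; issue SUB r2<-Add1 | r0:Add2,r1:Mul1,r2:Add1,r3:8
c8: issue MUL r2<-Mul2 | r0:Add2,r1:Mul1,r2:Mul2,r3:8
c9: CDB Add1=-1; stall | r0:Add2,r1:Mul1,r2:Mul2,r3:8
c10: stall | r0:Add2,r1:Mul1,r2:Mul2,r3:8
c11: stall | r0:Add2,r1:Mul1,r2:Mul2,r3:8
c12: CDB Mul1=36; issue MUL r1<-Mul1 | r0:Add2,r1:Mul1,r2:Mul2,r3:8
c13: CDB Mul2=64; issue ADD r2<-Add1 | r0:Add2,r1:Mul1,r2:Add1,r3:8
c14: CDB Add2=27; issue SUB r2<-Add2 | r0:27,r1:Mul1,r2:Add2,r3:8
c15: - | r0:27,r1:Mul1,r2:Add2,r3:8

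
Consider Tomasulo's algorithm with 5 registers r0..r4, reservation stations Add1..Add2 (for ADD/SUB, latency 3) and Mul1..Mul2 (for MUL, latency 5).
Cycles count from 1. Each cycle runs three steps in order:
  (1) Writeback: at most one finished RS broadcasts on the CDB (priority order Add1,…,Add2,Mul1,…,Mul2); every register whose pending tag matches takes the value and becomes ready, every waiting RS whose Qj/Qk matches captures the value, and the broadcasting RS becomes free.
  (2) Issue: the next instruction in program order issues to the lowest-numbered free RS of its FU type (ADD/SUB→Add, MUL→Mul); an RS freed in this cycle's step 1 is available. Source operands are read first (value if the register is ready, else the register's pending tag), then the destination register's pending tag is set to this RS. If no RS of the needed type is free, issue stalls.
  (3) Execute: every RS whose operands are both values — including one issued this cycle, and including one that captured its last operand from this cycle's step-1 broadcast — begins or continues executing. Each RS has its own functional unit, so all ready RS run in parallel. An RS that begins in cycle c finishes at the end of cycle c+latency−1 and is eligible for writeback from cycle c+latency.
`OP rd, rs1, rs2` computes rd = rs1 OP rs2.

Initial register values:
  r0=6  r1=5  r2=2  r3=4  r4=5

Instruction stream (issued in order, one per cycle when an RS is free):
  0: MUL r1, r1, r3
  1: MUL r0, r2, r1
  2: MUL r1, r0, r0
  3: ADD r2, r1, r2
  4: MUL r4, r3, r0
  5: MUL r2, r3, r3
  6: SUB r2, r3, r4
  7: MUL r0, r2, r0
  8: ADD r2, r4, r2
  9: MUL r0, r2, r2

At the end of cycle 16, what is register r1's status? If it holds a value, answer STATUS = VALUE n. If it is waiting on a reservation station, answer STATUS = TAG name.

STATUS = VALUE 1600

c1: issue MUL r1<-Mul1 | r0:6,r1:Mul1,r2:2,r3:4,r4:5
c2: issue MUL r0<-Mul2 | r0:Mul2,r1:Mul1,r2:2,r3:4,r4:5
c3: stall | r0:Mul2,r1:Mul1,r2:2,r3:4,r4:5
c4: stall | r0:Mul2,r1:Mul1,r2:2,r3:4,r4:5
c5: stall | r0:Mul2,r1:Mul1,r2:2,r3:4,r4:5
c6: CDB Mul1=20; issue MUL r1<-Mul1 | r0:Mul2,r1:Mul1,r2:2,r3:4,r4:5
c7: issue ADD r2<-Add1 | r0:Mul2,r1:Mul1,r2:Add1,r3:4,r4:5
c8: stall | r0:Mul2,r1:Mul1,r2:Add1,r3:4,r4:5
c9: stall | r0:Mul2,r1:Mul1,r2:Add1,r3:4,r4:5
c10: stall | r0:Mul2,r1:Mul1,r2:Add1,r3:4,r4:5
c11: CDB Mul2=40; issue MUL r4<-Mul2 | r0:40,r1:Mul1,r2:Add1,r3:4,r4:Mul2
c12: stall | r0:40,r1:Mul1,r2:Add1,r3:4,r4:Mul2
c13: stall | r0:40,r1:Mul1,r2:Add1,r3:4,r4:Mul2
c14: stall | r0:40,r1:Mul1,r2:Add1,r3:4,r4:Mul2
c15: stall | r0:40,r1:Mul1,r2:Add1,r3:4,r4:Mul2
c16: CDB Mul1=1600; issue MUL r2<-Mul1 | r0:40,r1:1600,r2:Mul1,r3:4,r4:Mul2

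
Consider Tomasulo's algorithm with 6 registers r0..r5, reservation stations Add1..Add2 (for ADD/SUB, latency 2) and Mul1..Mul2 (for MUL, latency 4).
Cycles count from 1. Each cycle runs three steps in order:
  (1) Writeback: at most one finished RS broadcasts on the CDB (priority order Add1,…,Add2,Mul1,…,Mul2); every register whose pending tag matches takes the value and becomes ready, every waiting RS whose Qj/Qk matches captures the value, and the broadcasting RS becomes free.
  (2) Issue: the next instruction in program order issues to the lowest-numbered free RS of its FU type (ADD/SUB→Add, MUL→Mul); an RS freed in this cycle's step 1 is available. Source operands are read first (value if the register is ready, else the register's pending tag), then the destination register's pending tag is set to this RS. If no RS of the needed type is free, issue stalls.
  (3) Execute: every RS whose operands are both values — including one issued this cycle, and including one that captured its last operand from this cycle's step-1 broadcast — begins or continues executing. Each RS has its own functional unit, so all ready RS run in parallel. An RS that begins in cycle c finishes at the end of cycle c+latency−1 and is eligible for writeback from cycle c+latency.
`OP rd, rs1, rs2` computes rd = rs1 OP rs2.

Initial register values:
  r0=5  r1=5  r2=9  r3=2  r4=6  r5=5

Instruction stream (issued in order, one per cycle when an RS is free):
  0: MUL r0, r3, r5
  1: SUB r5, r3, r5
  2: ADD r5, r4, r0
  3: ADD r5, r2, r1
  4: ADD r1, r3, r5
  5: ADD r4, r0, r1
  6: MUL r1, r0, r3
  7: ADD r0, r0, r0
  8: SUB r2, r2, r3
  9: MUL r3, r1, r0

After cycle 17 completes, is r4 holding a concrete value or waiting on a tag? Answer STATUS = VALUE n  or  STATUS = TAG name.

cycle 1: issue MUL r0<-Mul1 // r0:Mul1,r1:5,r2:9,r3:2,r4:6,r5:5
cycle 2: issue SUB r5<-Add1 // r0:Mul1,r1:5,r2:9,r3:2,r4:6,r5:Add1
cycle 3: issue ADD r5<-Add2 // r0:Mul1,r1:5,r2:9,r3:2,r4:6,r5:Add2
cycle 4: CDB Add1=-3; issue ADD r5<-Add1 // r0:Mul1,r1:5,r2:9,r3:2,r4:6,r5:Add1
cycle 5: CDB Mul1=10; stall // r0:10,r1:5,r2:9,r3:2,r4:6,r5:Add1
cycle 6: CDB Add1=14; issue ADD r1<-Add1 // r0:10,r1:Add1,r2:9,r3:2,r4:6,r5:14
cycle 7: CDB Add2=16; issue ADD r4<-Add2 // r0:10,r1:Add1,r2:9,r3:2,r4:Add2,r5:14
cycle 8: CDB Add1=16; issue MUL r1<-Mul1 // r0:10,r1:Mul1,r2:9,r3:2,r4:Add2,r5:14
cycle 9: issue ADD r0<-Add1 // r0:Add1,r1:Mul1,r2:9,r3:2,r4:Add2,r5:14
cycle 10: CDB Add2=26; issue SUB r2<-Add2 // r0:Add1,r1:Mul1,r2:Add2,r3:2,r4:26,r5:14
cycle 11: CDB Add1=20; issue MUL r3<-Mul2 // r0:20,r1:Mul1,r2:Add2,r3:Mul2,r4:26,r5:14
cycle 12: CDB Add2=7 // r0:20,r1:Mul1,r2:7,r3:Mul2,r4:26,r5:14
cycle 13: CDB Mul1=20 // r0:20,r1:20,r2:7,r3:Mul2,r4:26,r5:14
cycle 14: - // r0:20,r1:20,r2:7,r3:Mul2,r4:26,r5:14
cycle 15: - // r0:20,r1:20,r2:7,r3:Mul2,r4:26,r5:14
cycle 16: - // r0:20,r1:20,r2:7,r3:Mul2,r4:26,r5:14
cycle 17: CDB Mul2=400 // r0:20,r1:20,r2:7,r3:400,r4:26,r5:14

STATUS = VALUE 26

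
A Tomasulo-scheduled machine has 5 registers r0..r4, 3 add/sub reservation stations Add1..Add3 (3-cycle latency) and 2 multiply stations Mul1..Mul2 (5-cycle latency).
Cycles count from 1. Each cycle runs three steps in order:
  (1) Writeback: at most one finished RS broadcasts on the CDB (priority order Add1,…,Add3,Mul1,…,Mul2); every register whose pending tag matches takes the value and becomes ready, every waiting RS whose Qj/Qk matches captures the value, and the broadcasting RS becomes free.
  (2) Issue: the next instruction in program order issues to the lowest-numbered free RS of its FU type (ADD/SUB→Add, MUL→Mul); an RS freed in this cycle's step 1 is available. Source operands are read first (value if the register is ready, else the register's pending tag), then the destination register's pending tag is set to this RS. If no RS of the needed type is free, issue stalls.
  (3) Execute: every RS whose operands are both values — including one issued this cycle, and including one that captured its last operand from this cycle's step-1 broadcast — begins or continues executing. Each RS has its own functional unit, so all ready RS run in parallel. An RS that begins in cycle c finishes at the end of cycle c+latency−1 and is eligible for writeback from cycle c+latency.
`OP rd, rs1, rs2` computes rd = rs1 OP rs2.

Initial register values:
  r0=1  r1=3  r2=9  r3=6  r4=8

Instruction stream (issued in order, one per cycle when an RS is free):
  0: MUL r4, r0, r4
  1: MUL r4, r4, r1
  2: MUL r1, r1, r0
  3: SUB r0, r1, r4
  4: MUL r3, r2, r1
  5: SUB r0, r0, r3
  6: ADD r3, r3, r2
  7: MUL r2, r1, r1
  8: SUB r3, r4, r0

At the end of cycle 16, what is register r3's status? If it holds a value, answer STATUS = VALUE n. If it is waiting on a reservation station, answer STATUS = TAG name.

c1: issue MUL r4<-Mul1 | r0:1,r1:3,r2:9,r3:6,r4:Mul1
c2: issue MUL r4<-Mul2 | r0:1,r1:3,r2:9,r3:6,r4:Mul2
c3: stall | r0:1,r1:3,r2:9,r3:6,r4:Mul2
c4: stall | r0:1,r1:3,r2:9,r3:6,r4:Mul2
c5: stall | r0:1,r1:3,r2:9,r3:6,r4:Mul2
c6: CDB Mul1=8; issue MUL r1<-Mul1 | r0:1,r1:Mul1,r2:9,r3:6,r4:Mul2
c7: issue SUB r0<-Add1 | r0:Add1,r1:Mul1,r2:9,r3:6,r4:Mul2
c8: stall | r0:Add1,r1:Mul1,r2:9,r3:6,r4:Mul2
c9: stall | r0:Add1,r1:Mul1,r2:9,r3:6,r4:Mul2
c10: stall | r0:Add1,r1:Mul1,r2:9,r3:6,r4:Mul2
c11: CDB Mul1=3; issue MUL r3<-Mul1 | r0:Add1,r1:3,r2:9,r3:Mul1,r4:Mul2
c12: CDB Mul2=24; issue SUB r0<-Add2 | r0:Add2,r1:3,r2:9,r3:Mul1,r4:24
c13: issue ADD r3<-Add3 | r0:Add2,r1:3,r2:9,r3:Add3,r4:24
c14: issue MUL r2<-Mul2 | r0:Add2,r1:3,r2:Mul2,r3:Add3,r4:24
c15: CDB Add1=-21; issue SUB r3<-Add1 | r0:Add2,r1:3,r2:Mul2,r3:Add1,r4:24
c16: CDB Mul1=27 | r0:Add2,r1:3,r2:Mul2,r3:Add1,r4:24

STATUS = TAG Add1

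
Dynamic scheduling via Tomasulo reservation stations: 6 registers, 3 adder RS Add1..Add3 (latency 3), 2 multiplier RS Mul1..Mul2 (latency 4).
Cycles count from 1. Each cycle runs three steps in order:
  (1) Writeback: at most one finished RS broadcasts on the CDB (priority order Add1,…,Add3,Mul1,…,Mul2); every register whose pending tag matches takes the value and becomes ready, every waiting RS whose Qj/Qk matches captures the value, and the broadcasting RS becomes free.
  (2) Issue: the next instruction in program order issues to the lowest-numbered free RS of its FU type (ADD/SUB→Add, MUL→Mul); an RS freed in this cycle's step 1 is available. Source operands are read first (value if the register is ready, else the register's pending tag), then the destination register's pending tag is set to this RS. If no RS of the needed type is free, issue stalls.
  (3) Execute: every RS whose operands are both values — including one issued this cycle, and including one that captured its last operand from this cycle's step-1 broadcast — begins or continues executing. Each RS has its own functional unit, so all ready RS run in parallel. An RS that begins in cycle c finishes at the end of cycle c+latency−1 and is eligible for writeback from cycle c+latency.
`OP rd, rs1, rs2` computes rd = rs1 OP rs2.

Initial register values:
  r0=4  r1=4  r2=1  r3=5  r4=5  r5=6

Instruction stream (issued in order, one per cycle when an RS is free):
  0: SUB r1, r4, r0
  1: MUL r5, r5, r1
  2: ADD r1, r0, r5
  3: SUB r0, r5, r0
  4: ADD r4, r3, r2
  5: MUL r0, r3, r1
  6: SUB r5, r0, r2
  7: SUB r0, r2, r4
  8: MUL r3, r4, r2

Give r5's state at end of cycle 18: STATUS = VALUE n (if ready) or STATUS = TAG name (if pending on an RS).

  c1: issue SUB r1<-Add1  regs: r0:4,r1:Add1,r2:1,r3:5,r4:5,r5:6
  c2: issue MUL r5<-Mul1  regs: r0:4,r1:Add1,r2:1,r3:5,r4:5,r5:Mul1
  c3: issue ADD r1<-Add2  regs: r0:4,r1:Add2,r2:1,r3:5,r4:5,r5:Mul1
  c4: CDB Add1=1; issue SUB r0<-Add1  regs: r0:Add1,r1:Add2,r2:1,r3:5,r4:5,r5:Mul1
  c5: issue ADD r4<-Add3  regs: r0:Add1,r1:Add2,r2:1,r3:5,r4:Add3,r5:Mul1
  c6: issue MUL r0<-Mul2  regs: r0:Mul2,r1:Add2,r2:1,r3:5,r4:Add3,r5:Mul1
  c7: stall  regs: r0:Mul2,r1:Add2,r2:1,r3:5,r4:Add3,r5:Mul1
  c8: CDB Add3=6; issue SUB r5<-Add3  regs: r0:Mul2,r1:Add2,r2:1,r3:5,r4:6,r5:Add3
  c9: CDB Mul1=6; stall  regs: r0:Mul2,r1:Add2,r2:1,r3:5,r4:6,r5:Add3
  c10: stall  regs: r0:Mul2,r1:Add2,r2:1,r3:5,r4:6,r5:Add3
  c11: stall  regs: r0:Mul2,r1:Add2,r2:1,r3:5,r4:6,r5:Add3
  c12: CDB Add1=2; issue SUB r0<-Add1  regs: r0:Add1,r1:Add2,r2:1,r3:5,r4:6,r5:Add3
  c13: CDB Add2=10; issue MUL r3<-Mul1  regs: r0:Add1,r1:10,r2:1,r3:Mul1,r4:6,r5:Add3
  c14: -  regs: r0:Add1,r1:10,r2:1,r3:Mul1,r4:6,r5:Add3
  c15: CDB Add1=-5  regs: r0:-5,r1:10,r2:1,r3:Mul1,r4:6,r5:Add3
  c16: -  regs: r0:-5,r1:10,r2:1,r3:Mul1,r4:6,r5:Add3
  c17: CDB Mul1=6  regs: r0:-5,r1:10,r2:1,r3:6,r4:6,r5:Add3
  c18: CDB Mul2=50  regs: r0:-5,r1:10,r2:1,r3:6,r4:6,r5:Add3

STATUS = TAG Add3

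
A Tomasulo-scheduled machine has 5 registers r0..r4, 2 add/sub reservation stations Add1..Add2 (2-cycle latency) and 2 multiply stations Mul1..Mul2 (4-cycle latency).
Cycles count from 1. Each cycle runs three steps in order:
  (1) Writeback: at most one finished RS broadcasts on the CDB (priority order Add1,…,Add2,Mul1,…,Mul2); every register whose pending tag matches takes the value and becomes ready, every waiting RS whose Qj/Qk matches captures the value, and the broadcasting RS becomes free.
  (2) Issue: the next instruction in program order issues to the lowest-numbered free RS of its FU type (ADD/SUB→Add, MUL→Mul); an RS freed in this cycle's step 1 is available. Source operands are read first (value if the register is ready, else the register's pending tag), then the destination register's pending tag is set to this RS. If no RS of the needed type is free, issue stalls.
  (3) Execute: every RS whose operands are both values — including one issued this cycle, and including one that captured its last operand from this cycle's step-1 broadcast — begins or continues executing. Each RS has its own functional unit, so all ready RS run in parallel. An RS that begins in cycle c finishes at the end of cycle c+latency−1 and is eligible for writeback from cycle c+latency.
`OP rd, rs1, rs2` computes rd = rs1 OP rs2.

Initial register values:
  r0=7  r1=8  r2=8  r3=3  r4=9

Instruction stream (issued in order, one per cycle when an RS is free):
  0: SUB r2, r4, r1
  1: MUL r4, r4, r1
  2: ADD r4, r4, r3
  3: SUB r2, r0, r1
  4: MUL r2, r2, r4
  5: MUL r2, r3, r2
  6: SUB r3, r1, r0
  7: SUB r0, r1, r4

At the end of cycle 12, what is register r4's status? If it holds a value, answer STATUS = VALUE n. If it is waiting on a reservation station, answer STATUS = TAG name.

STATUS = VALUE 75

  c1: issue SUB r2<-Add1  regs: r0:7,r1:8,r2:Add1,r3:3,r4:9
  c2: issue MUL r4<-Mul1  regs: r0:7,r1:8,r2:Add1,r3:3,r4:Mul1
  c3: CDB Add1=1; issue ADD r4<-Add1  regs: r0:7,r1:8,r2:1,r3:3,r4:Add1
  c4: issue SUB r2<-Add2  regs: r0:7,r1:8,r2:Add2,r3:3,r4:Add1
  c5: issue MUL r2<-Mul2  regs: r0:7,r1:8,r2:Mul2,r3:3,r4:Add1
  c6: CDB Add2=-1; stall  regs: r0:7,r1:8,r2:Mul2,r3:3,r4:Add1
  c7: CDB Mul1=72; issue MUL r2<-Mul1  regs: r0:7,r1:8,r2:Mul1,r3:3,r4:Add1
  c8: issue SUB r3<-Add2  regs: r0:7,r1:8,r2:Mul1,r3:Add2,r4:Add1
  c9: CDB Add1=75; issue SUB r0<-Add1  regs: r0:Add1,r1:8,r2:Mul1,r3:Add2,r4:75
  c10: CDB Add2=1  regs: r0:Add1,r1:8,r2:Mul1,r3:1,r4:75
  c11: CDB Add1=-67  regs: r0:-67,r1:8,r2:Mul1,r3:1,r4:75
  c12: -  regs: r0:-67,r1:8,r2:Mul1,r3:1,r4:75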